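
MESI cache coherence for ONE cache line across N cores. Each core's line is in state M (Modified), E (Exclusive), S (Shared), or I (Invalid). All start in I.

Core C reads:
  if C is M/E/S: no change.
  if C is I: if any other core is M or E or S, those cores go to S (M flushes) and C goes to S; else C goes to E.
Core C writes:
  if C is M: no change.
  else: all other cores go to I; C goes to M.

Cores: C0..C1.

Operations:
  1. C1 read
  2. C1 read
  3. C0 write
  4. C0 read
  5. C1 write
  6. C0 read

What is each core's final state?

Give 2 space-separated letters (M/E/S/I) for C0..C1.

Op 1: C1 read [C1 read from I: no other sharers -> C1=E (exclusive)] -> [I,E]
Op 2: C1 read [C1 read: already in E, no change] -> [I,E]
Op 3: C0 write [C0 write: invalidate ['C1=E'] -> C0=M] -> [M,I]
Op 4: C0 read [C0 read: already in M, no change] -> [M,I]
Op 5: C1 write [C1 write: invalidate ['C0=M'] -> C1=M] -> [I,M]
Op 6: C0 read [C0 read from I: others=['C1=M'] -> C0=S, others downsized to S] -> [S,S]

Answer: S S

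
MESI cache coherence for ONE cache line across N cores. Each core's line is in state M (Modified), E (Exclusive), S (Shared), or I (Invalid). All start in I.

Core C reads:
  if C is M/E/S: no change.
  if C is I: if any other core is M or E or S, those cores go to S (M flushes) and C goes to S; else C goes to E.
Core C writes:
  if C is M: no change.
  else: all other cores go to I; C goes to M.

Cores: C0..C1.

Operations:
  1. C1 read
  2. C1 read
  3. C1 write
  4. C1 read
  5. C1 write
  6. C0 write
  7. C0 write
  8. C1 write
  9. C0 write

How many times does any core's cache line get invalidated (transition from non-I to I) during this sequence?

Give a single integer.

Answer: 3

Derivation:
Op 1: C1 read [C1 read from I: no other sharers -> C1=E (exclusive)] -> [I,E] (invalidations this op: 0; running total: 0)
Op 2: C1 read [C1 read: already in E, no change] -> [I,E] (invalidations this op: 0; running total: 0)
Op 3: C1 write [C1 write: invalidate none -> C1=M] -> [I,M] (invalidations this op: 0; running total: 0)
Op 4: C1 read [C1 read: already in M, no change] -> [I,M] (invalidations this op: 0; running total: 0)
Op 5: C1 write [C1 write: already M (modified), no change] -> [I,M] (invalidations this op: 0; running total: 0)
Op 6: C0 write [C0 write: invalidate ['C1=M'] -> C0=M] -> [M,I] (invalidations this op: 1; running total: 1)
Op 7: C0 write [C0 write: already M (modified), no change] -> [M,I] (invalidations this op: 0; running total: 1)
Op 8: C1 write [C1 write: invalidate ['C0=M'] -> C1=M] -> [I,M] (invalidations this op: 1; running total: 2)
Op 9: C0 write [C0 write: invalidate ['C1=M'] -> C0=M] -> [M,I] (invalidations this op: 1; running total: 3)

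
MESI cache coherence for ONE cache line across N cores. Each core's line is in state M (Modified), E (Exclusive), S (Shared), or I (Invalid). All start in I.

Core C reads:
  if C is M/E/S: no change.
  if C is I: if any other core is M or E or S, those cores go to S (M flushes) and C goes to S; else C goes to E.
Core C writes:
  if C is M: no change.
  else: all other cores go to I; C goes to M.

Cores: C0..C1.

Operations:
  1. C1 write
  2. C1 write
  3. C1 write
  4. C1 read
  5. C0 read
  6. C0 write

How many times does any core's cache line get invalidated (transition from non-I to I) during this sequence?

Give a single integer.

Answer: 1

Derivation:
Op 1: C1 write [C1 write: invalidate none -> C1=M] -> [I,M] (invalidations this op: 0; running total: 0)
Op 2: C1 write [C1 write: already M (modified), no change] -> [I,M] (invalidations this op: 0; running total: 0)
Op 3: C1 write [C1 write: already M (modified), no change] -> [I,M] (invalidations this op: 0; running total: 0)
Op 4: C1 read [C1 read: already in M, no change] -> [I,M] (invalidations this op: 0; running total: 0)
Op 5: C0 read [C0 read from I: others=['C1=M'] -> C0=S, others downsized to S] -> [S,S] (invalidations this op: 0; running total: 0)
Op 6: C0 write [C0 write: invalidate ['C1=S'] -> C0=M] -> [M,I] (invalidations this op: 1; running total: 1)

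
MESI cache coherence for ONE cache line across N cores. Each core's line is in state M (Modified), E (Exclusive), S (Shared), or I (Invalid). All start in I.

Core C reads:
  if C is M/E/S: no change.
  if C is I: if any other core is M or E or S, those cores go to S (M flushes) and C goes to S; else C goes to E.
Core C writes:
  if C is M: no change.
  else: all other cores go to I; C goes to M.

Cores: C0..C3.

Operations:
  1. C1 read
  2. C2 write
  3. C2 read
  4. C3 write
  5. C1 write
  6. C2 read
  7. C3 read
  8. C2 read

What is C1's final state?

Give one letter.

Answer: S

Derivation:
Op 1: C1 read [C1 read from I: no other sharers -> C1=E (exclusive)] -> [I,E,I,I]
Op 2: C2 write [C2 write: invalidate ['C1=E'] -> C2=M] -> [I,I,M,I]
Op 3: C2 read [C2 read: already in M, no change] -> [I,I,M,I]
Op 4: C3 write [C3 write: invalidate ['C2=M'] -> C3=M] -> [I,I,I,M]
Op 5: C1 write [C1 write: invalidate ['C3=M'] -> C1=M] -> [I,M,I,I]
Op 6: C2 read [C2 read from I: others=['C1=M'] -> C2=S, others downsized to S] -> [I,S,S,I]
Op 7: C3 read [C3 read from I: others=['C1=S', 'C2=S'] -> C3=S, others downsized to S] -> [I,S,S,S]
Op 8: C2 read [C2 read: already in S, no change] -> [I,S,S,S]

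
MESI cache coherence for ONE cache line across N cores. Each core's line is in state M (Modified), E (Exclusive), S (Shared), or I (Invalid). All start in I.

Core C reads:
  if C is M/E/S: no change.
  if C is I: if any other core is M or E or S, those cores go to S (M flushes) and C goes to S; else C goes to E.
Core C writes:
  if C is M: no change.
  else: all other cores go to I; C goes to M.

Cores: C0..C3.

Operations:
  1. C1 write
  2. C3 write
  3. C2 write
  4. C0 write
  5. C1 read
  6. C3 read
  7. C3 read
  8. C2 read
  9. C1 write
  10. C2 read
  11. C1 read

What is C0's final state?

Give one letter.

Answer: I

Derivation:
Op 1: C1 write [C1 write: invalidate none -> C1=M] -> [I,M,I,I]
Op 2: C3 write [C3 write: invalidate ['C1=M'] -> C3=M] -> [I,I,I,M]
Op 3: C2 write [C2 write: invalidate ['C3=M'] -> C2=M] -> [I,I,M,I]
Op 4: C0 write [C0 write: invalidate ['C2=M'] -> C0=M] -> [M,I,I,I]
Op 5: C1 read [C1 read from I: others=['C0=M'] -> C1=S, others downsized to S] -> [S,S,I,I]
Op 6: C3 read [C3 read from I: others=['C0=S', 'C1=S'] -> C3=S, others downsized to S] -> [S,S,I,S]
Op 7: C3 read [C3 read: already in S, no change] -> [S,S,I,S]
Op 8: C2 read [C2 read from I: others=['C0=S', 'C1=S', 'C3=S'] -> C2=S, others downsized to S] -> [S,S,S,S]
Op 9: C1 write [C1 write: invalidate ['C0=S', 'C2=S', 'C3=S'] -> C1=M] -> [I,M,I,I]
Op 10: C2 read [C2 read from I: others=['C1=M'] -> C2=S, others downsized to S] -> [I,S,S,I]
Op 11: C1 read [C1 read: already in S, no change] -> [I,S,S,I]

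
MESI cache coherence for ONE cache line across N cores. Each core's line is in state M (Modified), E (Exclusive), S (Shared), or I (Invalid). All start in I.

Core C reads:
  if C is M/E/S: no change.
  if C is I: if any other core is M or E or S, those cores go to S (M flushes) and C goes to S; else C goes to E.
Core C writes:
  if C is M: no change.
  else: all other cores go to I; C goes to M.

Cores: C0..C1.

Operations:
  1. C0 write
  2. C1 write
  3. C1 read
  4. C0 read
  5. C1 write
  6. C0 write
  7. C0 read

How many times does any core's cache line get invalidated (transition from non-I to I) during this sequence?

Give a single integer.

Answer: 3

Derivation:
Op 1: C0 write [C0 write: invalidate none -> C0=M] -> [M,I] (invalidations this op: 0; running total: 0)
Op 2: C1 write [C1 write: invalidate ['C0=M'] -> C1=M] -> [I,M] (invalidations this op: 1; running total: 1)
Op 3: C1 read [C1 read: already in M, no change] -> [I,M] (invalidations this op: 0; running total: 1)
Op 4: C0 read [C0 read from I: others=['C1=M'] -> C0=S, others downsized to S] -> [S,S] (invalidations this op: 0; running total: 1)
Op 5: C1 write [C1 write: invalidate ['C0=S'] -> C1=M] -> [I,M] (invalidations this op: 1; running total: 2)
Op 6: C0 write [C0 write: invalidate ['C1=M'] -> C0=M] -> [M,I] (invalidations this op: 1; running total: 3)
Op 7: C0 read [C0 read: already in M, no change] -> [M,I] (invalidations this op: 0; running total: 3)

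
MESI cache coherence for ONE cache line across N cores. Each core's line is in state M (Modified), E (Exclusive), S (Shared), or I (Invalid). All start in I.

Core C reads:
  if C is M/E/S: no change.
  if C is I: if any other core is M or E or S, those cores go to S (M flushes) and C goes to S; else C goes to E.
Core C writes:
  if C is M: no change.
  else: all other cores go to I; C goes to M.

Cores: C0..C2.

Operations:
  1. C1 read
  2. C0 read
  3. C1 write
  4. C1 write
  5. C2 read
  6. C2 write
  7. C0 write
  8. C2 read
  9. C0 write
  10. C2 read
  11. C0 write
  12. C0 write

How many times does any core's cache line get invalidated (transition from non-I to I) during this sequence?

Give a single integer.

Answer: 5

Derivation:
Op 1: C1 read [C1 read from I: no other sharers -> C1=E (exclusive)] -> [I,E,I] (invalidations this op: 0; running total: 0)
Op 2: C0 read [C0 read from I: others=['C1=E'] -> C0=S, others downsized to S] -> [S,S,I] (invalidations this op: 0; running total: 0)
Op 3: C1 write [C1 write: invalidate ['C0=S'] -> C1=M] -> [I,M,I] (invalidations this op: 1; running total: 1)
Op 4: C1 write [C1 write: already M (modified), no change] -> [I,M,I] (invalidations this op: 0; running total: 1)
Op 5: C2 read [C2 read from I: others=['C1=M'] -> C2=S, others downsized to S] -> [I,S,S] (invalidations this op: 0; running total: 1)
Op 6: C2 write [C2 write: invalidate ['C1=S'] -> C2=M] -> [I,I,M] (invalidations this op: 1; running total: 2)
Op 7: C0 write [C0 write: invalidate ['C2=M'] -> C0=M] -> [M,I,I] (invalidations this op: 1; running total: 3)
Op 8: C2 read [C2 read from I: others=['C0=M'] -> C2=S, others downsized to S] -> [S,I,S] (invalidations this op: 0; running total: 3)
Op 9: C0 write [C0 write: invalidate ['C2=S'] -> C0=M] -> [M,I,I] (invalidations this op: 1; running total: 4)
Op 10: C2 read [C2 read from I: others=['C0=M'] -> C2=S, others downsized to S] -> [S,I,S] (invalidations this op: 0; running total: 4)
Op 11: C0 write [C0 write: invalidate ['C2=S'] -> C0=M] -> [M,I,I] (invalidations this op: 1; running total: 5)
Op 12: C0 write [C0 write: already M (modified), no change] -> [M,I,I] (invalidations this op: 0; running total: 5)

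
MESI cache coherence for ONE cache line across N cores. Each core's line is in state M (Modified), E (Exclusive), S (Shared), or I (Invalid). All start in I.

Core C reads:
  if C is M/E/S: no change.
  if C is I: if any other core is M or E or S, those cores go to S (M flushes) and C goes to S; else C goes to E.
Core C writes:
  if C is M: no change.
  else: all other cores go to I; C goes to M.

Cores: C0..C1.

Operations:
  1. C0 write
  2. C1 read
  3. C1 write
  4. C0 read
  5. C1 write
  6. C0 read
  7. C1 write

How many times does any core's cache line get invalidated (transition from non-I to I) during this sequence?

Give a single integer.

Answer: 3

Derivation:
Op 1: C0 write [C0 write: invalidate none -> C0=M] -> [M,I] (invalidations this op: 0; running total: 0)
Op 2: C1 read [C1 read from I: others=['C0=M'] -> C1=S, others downsized to S] -> [S,S] (invalidations this op: 0; running total: 0)
Op 3: C1 write [C1 write: invalidate ['C0=S'] -> C1=M] -> [I,M] (invalidations this op: 1; running total: 1)
Op 4: C0 read [C0 read from I: others=['C1=M'] -> C0=S, others downsized to S] -> [S,S] (invalidations this op: 0; running total: 1)
Op 5: C1 write [C1 write: invalidate ['C0=S'] -> C1=M] -> [I,M] (invalidations this op: 1; running total: 2)
Op 6: C0 read [C0 read from I: others=['C1=M'] -> C0=S, others downsized to S] -> [S,S] (invalidations this op: 0; running total: 2)
Op 7: C1 write [C1 write: invalidate ['C0=S'] -> C1=M] -> [I,M] (invalidations this op: 1; running total: 3)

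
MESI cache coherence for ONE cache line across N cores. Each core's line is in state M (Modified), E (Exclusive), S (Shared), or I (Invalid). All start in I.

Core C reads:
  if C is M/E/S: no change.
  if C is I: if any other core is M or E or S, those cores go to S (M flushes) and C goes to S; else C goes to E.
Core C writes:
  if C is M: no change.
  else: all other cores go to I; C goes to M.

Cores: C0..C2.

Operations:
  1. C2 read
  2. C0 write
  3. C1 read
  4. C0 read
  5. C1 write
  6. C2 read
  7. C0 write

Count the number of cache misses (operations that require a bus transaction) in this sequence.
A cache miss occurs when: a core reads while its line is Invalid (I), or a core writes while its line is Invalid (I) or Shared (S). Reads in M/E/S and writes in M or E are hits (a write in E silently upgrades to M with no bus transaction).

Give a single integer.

Op 1: C2 read [C2 read from I: no other sharers -> C2=E (exclusive)] -> [I,I,E] [MISS #1: read from I]
Op 2: C0 write [C0 write: invalidate ['C2=E'] -> C0=M] -> [M,I,I] [MISS #2: write from I]
Op 3: C1 read [C1 read from I: others=['C0=M'] -> C1=S, others downsized to S] -> [S,S,I] [MISS #3: read from I]
Op 4: C0 read [C0 read: already in S, no change] -> [S,S,I] [hit: read from S]
Op 5: C1 write [C1 write: invalidate ['C0=S'] -> C1=M] -> [I,M,I] [MISS #4: write from S]
Op 6: C2 read [C2 read from I: others=['C1=M'] -> C2=S, others downsized to S] -> [I,S,S] [MISS #5: read from I]
Op 7: C0 write [C0 write: invalidate ['C1=S', 'C2=S'] -> C0=M] -> [M,I,I] [MISS #6: write from I]

Answer: 6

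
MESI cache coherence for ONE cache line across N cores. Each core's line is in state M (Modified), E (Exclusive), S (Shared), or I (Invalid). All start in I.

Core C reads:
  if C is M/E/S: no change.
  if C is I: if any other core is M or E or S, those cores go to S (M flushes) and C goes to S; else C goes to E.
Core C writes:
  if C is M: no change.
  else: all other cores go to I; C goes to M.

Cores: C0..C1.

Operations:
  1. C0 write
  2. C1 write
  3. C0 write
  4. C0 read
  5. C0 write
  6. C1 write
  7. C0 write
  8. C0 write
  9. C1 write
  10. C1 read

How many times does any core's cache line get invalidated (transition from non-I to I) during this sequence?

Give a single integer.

Op 1: C0 write [C0 write: invalidate none -> C0=M] -> [M,I] (invalidations this op: 0; running total: 0)
Op 2: C1 write [C1 write: invalidate ['C0=M'] -> C1=M] -> [I,M] (invalidations this op: 1; running total: 1)
Op 3: C0 write [C0 write: invalidate ['C1=M'] -> C0=M] -> [M,I] (invalidations this op: 1; running total: 2)
Op 4: C0 read [C0 read: already in M, no change] -> [M,I] (invalidations this op: 0; running total: 2)
Op 5: C0 write [C0 write: already M (modified), no change] -> [M,I] (invalidations this op: 0; running total: 2)
Op 6: C1 write [C1 write: invalidate ['C0=M'] -> C1=M] -> [I,M] (invalidations this op: 1; running total: 3)
Op 7: C0 write [C0 write: invalidate ['C1=M'] -> C0=M] -> [M,I] (invalidations this op: 1; running total: 4)
Op 8: C0 write [C0 write: already M (modified), no change] -> [M,I] (invalidations this op: 0; running total: 4)
Op 9: C1 write [C1 write: invalidate ['C0=M'] -> C1=M] -> [I,M] (invalidations this op: 1; running total: 5)
Op 10: C1 read [C1 read: already in M, no change] -> [I,M] (invalidations this op: 0; running total: 5)

Answer: 5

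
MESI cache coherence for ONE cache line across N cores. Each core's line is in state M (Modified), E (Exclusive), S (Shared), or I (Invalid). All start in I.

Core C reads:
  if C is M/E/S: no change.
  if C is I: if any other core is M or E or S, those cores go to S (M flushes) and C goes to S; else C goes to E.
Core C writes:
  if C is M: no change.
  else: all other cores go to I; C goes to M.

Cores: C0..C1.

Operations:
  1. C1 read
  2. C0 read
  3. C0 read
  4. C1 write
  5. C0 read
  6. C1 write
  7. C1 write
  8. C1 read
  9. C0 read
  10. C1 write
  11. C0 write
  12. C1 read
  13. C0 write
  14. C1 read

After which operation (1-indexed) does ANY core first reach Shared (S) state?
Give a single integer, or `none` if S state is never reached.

Answer: 2

Derivation:
Op 1: C1 read [C1 read from I: no other sharers -> C1=E (exclusive)] -> [I,E]
Op 2: C0 read [C0 read from I: others=['C1=E'] -> C0=S, others downsized to S] -> [S,S]
  -> First S state at op 2; remaining ops need not be traced.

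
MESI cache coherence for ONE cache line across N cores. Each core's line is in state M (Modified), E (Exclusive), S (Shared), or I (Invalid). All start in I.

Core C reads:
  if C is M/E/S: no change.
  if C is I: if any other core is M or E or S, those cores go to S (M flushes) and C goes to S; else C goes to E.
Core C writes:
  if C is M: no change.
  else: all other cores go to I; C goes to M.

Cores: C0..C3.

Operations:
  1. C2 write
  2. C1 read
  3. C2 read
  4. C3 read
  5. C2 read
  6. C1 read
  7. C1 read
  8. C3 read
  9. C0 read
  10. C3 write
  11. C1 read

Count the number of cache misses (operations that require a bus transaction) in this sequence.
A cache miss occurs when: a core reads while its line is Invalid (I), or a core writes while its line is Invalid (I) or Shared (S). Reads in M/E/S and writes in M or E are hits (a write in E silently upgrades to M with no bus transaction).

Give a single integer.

Op 1: C2 write [C2 write: invalidate none -> C2=M] -> [I,I,M,I] [MISS #1: write from I]
Op 2: C1 read [C1 read from I: others=['C2=M'] -> C1=S, others downsized to S] -> [I,S,S,I] [MISS #2: read from I]
Op 3: C2 read [C2 read: already in S, no change] -> [I,S,S,I] [hit: read from S]
Op 4: C3 read [C3 read from I: others=['C1=S', 'C2=S'] -> C3=S, others downsized to S] -> [I,S,S,S] [MISS #3: read from I]
Op 5: C2 read [C2 read: already in S, no change] -> [I,S,S,S] [hit: read from S]
Op 6: C1 read [C1 read: already in S, no change] -> [I,S,S,S] [hit: read from S]
Op 7: C1 read [C1 read: already in S, no change] -> [I,S,S,S] [hit: read from S]
Op 8: C3 read [C3 read: already in S, no change] -> [I,S,S,S] [hit: read from S]
Op 9: C0 read [C0 read from I: others=['C1=S', 'C2=S', 'C3=S'] -> C0=S, others downsized to S] -> [S,S,S,S] [MISS #4: read from I]
Op 10: C3 write [C3 write: invalidate ['C0=S', 'C1=S', 'C2=S'] -> C3=M] -> [I,I,I,M] [MISS #5: write from S]
Op 11: C1 read [C1 read from I: others=['C3=M'] -> C1=S, others downsized to S] -> [I,S,I,S] [MISS #6: read from I]

Answer: 6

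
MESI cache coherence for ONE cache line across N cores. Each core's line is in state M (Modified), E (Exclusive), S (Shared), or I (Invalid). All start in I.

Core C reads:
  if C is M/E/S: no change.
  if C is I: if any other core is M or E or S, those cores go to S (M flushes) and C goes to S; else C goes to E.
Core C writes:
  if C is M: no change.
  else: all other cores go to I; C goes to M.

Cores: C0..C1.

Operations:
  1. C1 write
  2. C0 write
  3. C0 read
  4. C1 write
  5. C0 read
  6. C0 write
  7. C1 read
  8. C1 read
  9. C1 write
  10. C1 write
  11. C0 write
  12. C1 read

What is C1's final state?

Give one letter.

Op 1: C1 write [C1 write: invalidate none -> C1=M] -> [I,M]
Op 2: C0 write [C0 write: invalidate ['C1=M'] -> C0=M] -> [M,I]
Op 3: C0 read [C0 read: already in M, no change] -> [M,I]
Op 4: C1 write [C1 write: invalidate ['C0=M'] -> C1=M] -> [I,M]
Op 5: C0 read [C0 read from I: others=['C1=M'] -> C0=S, others downsized to S] -> [S,S]
Op 6: C0 write [C0 write: invalidate ['C1=S'] -> C0=M] -> [M,I]
Op 7: C1 read [C1 read from I: others=['C0=M'] -> C1=S, others downsized to S] -> [S,S]
Op 8: C1 read [C1 read: already in S, no change] -> [S,S]
Op 9: C1 write [C1 write: invalidate ['C0=S'] -> C1=M] -> [I,M]
Op 10: C1 write [C1 write: already M (modified), no change] -> [I,M]
Op 11: C0 write [C0 write: invalidate ['C1=M'] -> C0=M] -> [M,I]
Op 12: C1 read [C1 read from I: others=['C0=M'] -> C1=S, others downsized to S] -> [S,S]

Answer: S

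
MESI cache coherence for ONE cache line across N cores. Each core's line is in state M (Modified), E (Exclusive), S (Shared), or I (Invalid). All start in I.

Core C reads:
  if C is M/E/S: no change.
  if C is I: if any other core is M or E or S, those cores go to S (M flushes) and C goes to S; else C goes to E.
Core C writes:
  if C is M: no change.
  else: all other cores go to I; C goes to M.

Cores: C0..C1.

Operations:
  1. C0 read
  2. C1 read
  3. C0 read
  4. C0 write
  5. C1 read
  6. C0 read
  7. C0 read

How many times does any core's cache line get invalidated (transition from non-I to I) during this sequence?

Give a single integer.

Op 1: C0 read [C0 read from I: no other sharers -> C0=E (exclusive)] -> [E,I] (invalidations this op: 0; running total: 0)
Op 2: C1 read [C1 read from I: others=['C0=E'] -> C1=S, others downsized to S] -> [S,S] (invalidations this op: 0; running total: 0)
Op 3: C0 read [C0 read: already in S, no change] -> [S,S] (invalidations this op: 0; running total: 0)
Op 4: C0 write [C0 write: invalidate ['C1=S'] -> C0=M] -> [M,I] (invalidations this op: 1; running total: 1)
Op 5: C1 read [C1 read from I: others=['C0=M'] -> C1=S, others downsized to S] -> [S,S] (invalidations this op: 0; running total: 1)
Op 6: C0 read [C0 read: already in S, no change] -> [S,S] (invalidations this op: 0; running total: 1)
Op 7: C0 read [C0 read: already in S, no change] -> [S,S] (invalidations this op: 0; running total: 1)

Answer: 1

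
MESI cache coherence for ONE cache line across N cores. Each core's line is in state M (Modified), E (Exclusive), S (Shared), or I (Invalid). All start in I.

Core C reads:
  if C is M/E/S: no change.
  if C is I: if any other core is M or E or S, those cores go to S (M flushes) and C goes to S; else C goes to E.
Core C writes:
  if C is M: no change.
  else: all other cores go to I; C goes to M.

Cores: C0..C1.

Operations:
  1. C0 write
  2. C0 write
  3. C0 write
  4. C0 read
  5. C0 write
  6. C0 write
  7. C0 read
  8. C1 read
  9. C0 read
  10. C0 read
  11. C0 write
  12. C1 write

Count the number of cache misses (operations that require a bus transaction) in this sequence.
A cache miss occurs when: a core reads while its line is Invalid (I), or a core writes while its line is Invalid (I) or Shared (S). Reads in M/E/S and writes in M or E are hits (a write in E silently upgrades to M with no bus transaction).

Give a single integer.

Answer: 4

Derivation:
Op 1: C0 write [C0 write: invalidate none -> C0=M] -> [M,I] [MISS #1: write from I]
Op 2: C0 write [C0 write: already M (modified), no change] -> [M,I] [hit: write from M]
Op 3: C0 write [C0 write: already M (modified), no change] -> [M,I] [hit: write from M]
Op 4: C0 read [C0 read: already in M, no change] -> [M,I] [hit: read from M]
Op 5: C0 write [C0 write: already M (modified), no change] -> [M,I] [hit: write from M]
Op 6: C0 write [C0 write: already M (modified), no change] -> [M,I] [hit: write from M]
Op 7: C0 read [C0 read: already in M, no change] -> [M,I] [hit: read from M]
Op 8: C1 read [C1 read from I: others=['C0=M'] -> C1=S, others downsized to S] -> [S,S] [MISS #2: read from I]
Op 9: C0 read [C0 read: already in S, no change] -> [S,S] [hit: read from S]
Op 10: C0 read [C0 read: already in S, no change] -> [S,S] [hit: read from S]
Op 11: C0 write [C0 write: invalidate ['C1=S'] -> C0=M] -> [M,I] [MISS #3: write from S]
Op 12: C1 write [C1 write: invalidate ['C0=M'] -> C1=M] -> [I,M] [MISS #4: write from I]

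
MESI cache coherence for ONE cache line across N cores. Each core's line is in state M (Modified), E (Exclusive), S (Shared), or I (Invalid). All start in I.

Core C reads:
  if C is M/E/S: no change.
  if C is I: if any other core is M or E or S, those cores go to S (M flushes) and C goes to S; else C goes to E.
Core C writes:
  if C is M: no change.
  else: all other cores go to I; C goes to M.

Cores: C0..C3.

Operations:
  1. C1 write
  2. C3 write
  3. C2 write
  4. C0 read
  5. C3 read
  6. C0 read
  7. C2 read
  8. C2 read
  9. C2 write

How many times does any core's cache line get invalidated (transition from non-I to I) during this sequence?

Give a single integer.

Op 1: C1 write [C1 write: invalidate none -> C1=M] -> [I,M,I,I] (invalidations this op: 0; running total: 0)
Op 2: C3 write [C3 write: invalidate ['C1=M'] -> C3=M] -> [I,I,I,M] (invalidations this op: 1; running total: 1)
Op 3: C2 write [C2 write: invalidate ['C3=M'] -> C2=M] -> [I,I,M,I] (invalidations this op: 1; running total: 2)
Op 4: C0 read [C0 read from I: others=['C2=M'] -> C0=S, others downsized to S] -> [S,I,S,I] (invalidations this op: 0; running total: 2)
Op 5: C3 read [C3 read from I: others=['C0=S', 'C2=S'] -> C3=S, others downsized to S] -> [S,I,S,S] (invalidations this op: 0; running total: 2)
Op 6: C0 read [C0 read: already in S, no change] -> [S,I,S,S] (invalidations this op: 0; running total: 2)
Op 7: C2 read [C2 read: already in S, no change] -> [S,I,S,S] (invalidations this op: 0; running total: 2)
Op 8: C2 read [C2 read: already in S, no change] -> [S,I,S,S] (invalidations this op: 0; running total: 2)
Op 9: C2 write [C2 write: invalidate ['C0=S', 'C3=S'] -> C2=M] -> [I,I,M,I] (invalidations this op: 2; running total: 4)

Answer: 4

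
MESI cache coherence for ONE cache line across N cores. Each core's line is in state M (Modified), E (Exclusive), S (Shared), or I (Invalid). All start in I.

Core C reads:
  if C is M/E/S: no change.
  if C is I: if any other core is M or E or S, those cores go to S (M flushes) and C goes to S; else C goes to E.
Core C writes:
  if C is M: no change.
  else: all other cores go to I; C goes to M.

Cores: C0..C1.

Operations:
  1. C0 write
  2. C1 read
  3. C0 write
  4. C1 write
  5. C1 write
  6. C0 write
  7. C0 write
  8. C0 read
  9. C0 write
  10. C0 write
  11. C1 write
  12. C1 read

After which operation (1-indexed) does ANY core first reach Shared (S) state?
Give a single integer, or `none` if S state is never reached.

Op 1: C0 write [C0 write: invalidate none -> C0=M] -> [M,I]
Op 2: C1 read [C1 read from I: others=['C0=M'] -> C1=S, others downsized to S] -> [S,S]
  -> First S state at op 2; remaining ops need not be traced.

Answer: 2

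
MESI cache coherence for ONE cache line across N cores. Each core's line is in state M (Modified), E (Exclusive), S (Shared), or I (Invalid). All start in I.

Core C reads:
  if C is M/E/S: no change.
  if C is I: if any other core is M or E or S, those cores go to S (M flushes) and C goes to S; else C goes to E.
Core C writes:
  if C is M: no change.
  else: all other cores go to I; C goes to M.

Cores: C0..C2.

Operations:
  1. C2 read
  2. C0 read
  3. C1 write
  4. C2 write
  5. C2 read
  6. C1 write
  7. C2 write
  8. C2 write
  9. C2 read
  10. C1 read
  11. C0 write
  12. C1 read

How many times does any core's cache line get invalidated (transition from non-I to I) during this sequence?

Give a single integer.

Op 1: C2 read [C2 read from I: no other sharers -> C2=E (exclusive)] -> [I,I,E] (invalidations this op: 0; running total: 0)
Op 2: C0 read [C0 read from I: others=['C2=E'] -> C0=S, others downsized to S] -> [S,I,S] (invalidations this op: 0; running total: 0)
Op 3: C1 write [C1 write: invalidate ['C0=S', 'C2=S'] -> C1=M] -> [I,M,I] (invalidations this op: 2; running total: 2)
Op 4: C2 write [C2 write: invalidate ['C1=M'] -> C2=M] -> [I,I,M] (invalidations this op: 1; running total: 3)
Op 5: C2 read [C2 read: already in M, no change] -> [I,I,M] (invalidations this op: 0; running total: 3)
Op 6: C1 write [C1 write: invalidate ['C2=M'] -> C1=M] -> [I,M,I] (invalidations this op: 1; running total: 4)
Op 7: C2 write [C2 write: invalidate ['C1=M'] -> C2=M] -> [I,I,M] (invalidations this op: 1; running total: 5)
Op 8: C2 write [C2 write: already M (modified), no change] -> [I,I,M] (invalidations this op: 0; running total: 5)
Op 9: C2 read [C2 read: already in M, no change] -> [I,I,M] (invalidations this op: 0; running total: 5)
Op 10: C1 read [C1 read from I: others=['C2=M'] -> C1=S, others downsized to S] -> [I,S,S] (invalidations this op: 0; running total: 5)
Op 11: C0 write [C0 write: invalidate ['C1=S', 'C2=S'] -> C0=M] -> [M,I,I] (invalidations this op: 2; running total: 7)
Op 12: C1 read [C1 read from I: others=['C0=M'] -> C1=S, others downsized to S] -> [S,S,I] (invalidations this op: 0; running total: 7)

Answer: 7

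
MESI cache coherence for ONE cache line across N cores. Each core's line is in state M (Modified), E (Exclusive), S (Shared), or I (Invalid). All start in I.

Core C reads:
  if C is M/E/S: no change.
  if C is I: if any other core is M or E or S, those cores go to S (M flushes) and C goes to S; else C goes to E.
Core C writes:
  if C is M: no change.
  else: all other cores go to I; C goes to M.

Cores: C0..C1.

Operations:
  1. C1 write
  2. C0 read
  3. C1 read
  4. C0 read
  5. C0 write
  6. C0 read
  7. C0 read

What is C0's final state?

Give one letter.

Answer: M

Derivation:
Op 1: C1 write [C1 write: invalidate none -> C1=M] -> [I,M]
Op 2: C0 read [C0 read from I: others=['C1=M'] -> C0=S, others downsized to S] -> [S,S]
Op 3: C1 read [C1 read: already in S, no change] -> [S,S]
Op 4: C0 read [C0 read: already in S, no change] -> [S,S]
Op 5: C0 write [C0 write: invalidate ['C1=S'] -> C0=M] -> [M,I]
Op 6: C0 read [C0 read: already in M, no change] -> [M,I]
Op 7: C0 read [C0 read: already in M, no change] -> [M,I]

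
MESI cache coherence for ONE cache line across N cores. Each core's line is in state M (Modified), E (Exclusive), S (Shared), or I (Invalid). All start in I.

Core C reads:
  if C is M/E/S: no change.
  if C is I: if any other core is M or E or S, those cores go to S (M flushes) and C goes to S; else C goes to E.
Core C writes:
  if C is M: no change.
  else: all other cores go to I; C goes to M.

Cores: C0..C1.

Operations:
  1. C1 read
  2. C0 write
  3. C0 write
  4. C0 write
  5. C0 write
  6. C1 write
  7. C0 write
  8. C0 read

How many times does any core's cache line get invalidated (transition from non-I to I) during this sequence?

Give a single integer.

Answer: 3

Derivation:
Op 1: C1 read [C1 read from I: no other sharers -> C1=E (exclusive)] -> [I,E] (invalidations this op: 0; running total: 0)
Op 2: C0 write [C0 write: invalidate ['C1=E'] -> C0=M] -> [M,I] (invalidations this op: 1; running total: 1)
Op 3: C0 write [C0 write: already M (modified), no change] -> [M,I] (invalidations this op: 0; running total: 1)
Op 4: C0 write [C0 write: already M (modified), no change] -> [M,I] (invalidations this op: 0; running total: 1)
Op 5: C0 write [C0 write: already M (modified), no change] -> [M,I] (invalidations this op: 0; running total: 1)
Op 6: C1 write [C1 write: invalidate ['C0=M'] -> C1=M] -> [I,M] (invalidations this op: 1; running total: 2)
Op 7: C0 write [C0 write: invalidate ['C1=M'] -> C0=M] -> [M,I] (invalidations this op: 1; running total: 3)
Op 8: C0 read [C0 read: already in M, no change] -> [M,I] (invalidations this op: 0; running total: 3)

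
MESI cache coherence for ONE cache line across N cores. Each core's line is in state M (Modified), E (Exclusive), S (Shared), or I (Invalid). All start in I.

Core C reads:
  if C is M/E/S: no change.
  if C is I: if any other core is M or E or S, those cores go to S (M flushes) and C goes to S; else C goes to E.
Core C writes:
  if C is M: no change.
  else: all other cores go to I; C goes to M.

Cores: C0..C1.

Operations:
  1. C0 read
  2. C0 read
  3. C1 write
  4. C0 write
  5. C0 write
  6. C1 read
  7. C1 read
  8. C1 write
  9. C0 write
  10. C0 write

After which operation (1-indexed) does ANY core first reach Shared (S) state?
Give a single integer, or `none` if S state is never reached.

Answer: 6

Derivation:
Op 1: C0 read [C0 read from I: no other sharers -> C0=E (exclusive)] -> [E,I]
Op 2: C0 read [C0 read: already in E, no change] -> [E,I]
Op 3: C1 write [C1 write: invalidate ['C0=E'] -> C1=M] -> [I,M]
Op 4: C0 write [C0 write: invalidate ['C1=M'] -> C0=M] -> [M,I]
Op 5: C0 write [C0 write: already M (modified), no change] -> [M,I]
Op 6: C1 read [C1 read from I: others=['C0=M'] -> C1=S, others downsized to S] -> [S,S]
  -> First S state at op 6; remaining ops need not be traced.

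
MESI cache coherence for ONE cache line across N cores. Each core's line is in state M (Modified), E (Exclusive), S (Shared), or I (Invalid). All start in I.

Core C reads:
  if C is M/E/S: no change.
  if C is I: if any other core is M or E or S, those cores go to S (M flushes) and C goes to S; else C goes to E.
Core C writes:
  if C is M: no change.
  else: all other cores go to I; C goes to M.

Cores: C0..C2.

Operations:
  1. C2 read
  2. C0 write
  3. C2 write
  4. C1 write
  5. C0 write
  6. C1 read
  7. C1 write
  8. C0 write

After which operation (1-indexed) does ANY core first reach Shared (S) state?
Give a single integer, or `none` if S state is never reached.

Op 1: C2 read [C2 read from I: no other sharers -> C2=E (exclusive)] -> [I,I,E]
Op 2: C0 write [C0 write: invalidate ['C2=E'] -> C0=M] -> [M,I,I]
Op 3: C2 write [C2 write: invalidate ['C0=M'] -> C2=M] -> [I,I,M]
Op 4: C1 write [C1 write: invalidate ['C2=M'] -> C1=M] -> [I,M,I]
Op 5: C0 write [C0 write: invalidate ['C1=M'] -> C0=M] -> [M,I,I]
Op 6: C1 read [C1 read from I: others=['C0=M'] -> C1=S, others downsized to S] -> [S,S,I]
  -> First S state at op 6; remaining ops need not be traced.

Answer: 6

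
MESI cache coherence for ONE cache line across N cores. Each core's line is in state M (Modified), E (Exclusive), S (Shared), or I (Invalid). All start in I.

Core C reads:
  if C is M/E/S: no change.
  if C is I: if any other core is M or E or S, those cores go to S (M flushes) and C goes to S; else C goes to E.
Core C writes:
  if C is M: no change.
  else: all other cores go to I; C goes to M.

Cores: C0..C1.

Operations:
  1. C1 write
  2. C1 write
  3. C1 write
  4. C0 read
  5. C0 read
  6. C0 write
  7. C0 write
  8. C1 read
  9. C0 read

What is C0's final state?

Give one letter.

Op 1: C1 write [C1 write: invalidate none -> C1=M] -> [I,M]
Op 2: C1 write [C1 write: already M (modified), no change] -> [I,M]
Op 3: C1 write [C1 write: already M (modified), no change] -> [I,M]
Op 4: C0 read [C0 read from I: others=['C1=M'] -> C0=S, others downsized to S] -> [S,S]
Op 5: C0 read [C0 read: already in S, no change] -> [S,S]
Op 6: C0 write [C0 write: invalidate ['C1=S'] -> C0=M] -> [M,I]
Op 7: C0 write [C0 write: already M (modified), no change] -> [M,I]
Op 8: C1 read [C1 read from I: others=['C0=M'] -> C1=S, others downsized to S] -> [S,S]
Op 9: C0 read [C0 read: already in S, no change] -> [S,S]

Answer: S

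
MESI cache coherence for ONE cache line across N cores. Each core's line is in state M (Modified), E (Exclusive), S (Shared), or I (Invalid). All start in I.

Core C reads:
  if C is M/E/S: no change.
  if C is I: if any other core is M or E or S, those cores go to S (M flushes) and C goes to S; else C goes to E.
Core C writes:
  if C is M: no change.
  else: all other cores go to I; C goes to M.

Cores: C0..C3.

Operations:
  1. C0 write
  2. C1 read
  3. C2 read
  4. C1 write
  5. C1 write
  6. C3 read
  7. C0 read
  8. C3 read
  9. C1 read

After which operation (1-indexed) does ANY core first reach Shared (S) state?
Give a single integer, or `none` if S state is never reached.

Op 1: C0 write [C0 write: invalidate none -> C0=M] -> [M,I,I,I]
Op 2: C1 read [C1 read from I: others=['C0=M'] -> C1=S, others downsized to S] -> [S,S,I,I]
  -> First S state at op 2; remaining ops need not be traced.

Answer: 2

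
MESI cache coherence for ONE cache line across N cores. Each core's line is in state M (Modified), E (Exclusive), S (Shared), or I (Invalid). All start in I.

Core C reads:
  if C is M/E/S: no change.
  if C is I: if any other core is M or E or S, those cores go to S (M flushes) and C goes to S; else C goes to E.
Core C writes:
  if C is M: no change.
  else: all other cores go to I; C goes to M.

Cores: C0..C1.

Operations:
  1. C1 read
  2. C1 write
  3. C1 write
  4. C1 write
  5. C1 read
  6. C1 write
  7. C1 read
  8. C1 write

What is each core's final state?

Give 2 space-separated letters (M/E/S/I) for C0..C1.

Op 1: C1 read [C1 read from I: no other sharers -> C1=E (exclusive)] -> [I,E]
Op 2: C1 write [C1 write: invalidate none -> C1=M] -> [I,M]
Op 3: C1 write [C1 write: already M (modified), no change] -> [I,M]
Op 4: C1 write [C1 write: already M (modified), no change] -> [I,M]
Op 5: C1 read [C1 read: already in M, no change] -> [I,M]
Op 6: C1 write [C1 write: already M (modified), no change] -> [I,M]
Op 7: C1 read [C1 read: already in M, no change] -> [I,M]
Op 8: C1 write [C1 write: already M (modified), no change] -> [I,M]

Answer: I M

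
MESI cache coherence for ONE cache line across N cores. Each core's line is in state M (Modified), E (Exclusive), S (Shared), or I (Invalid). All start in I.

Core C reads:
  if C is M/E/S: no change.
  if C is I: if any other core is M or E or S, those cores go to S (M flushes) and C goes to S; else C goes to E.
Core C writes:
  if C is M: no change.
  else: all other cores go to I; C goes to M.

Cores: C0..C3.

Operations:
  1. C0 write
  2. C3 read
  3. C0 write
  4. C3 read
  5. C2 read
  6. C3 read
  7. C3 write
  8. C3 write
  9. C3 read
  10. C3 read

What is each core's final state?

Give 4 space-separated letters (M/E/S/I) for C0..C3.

Op 1: C0 write [C0 write: invalidate none -> C0=M] -> [M,I,I,I]
Op 2: C3 read [C3 read from I: others=['C0=M'] -> C3=S, others downsized to S] -> [S,I,I,S]
Op 3: C0 write [C0 write: invalidate ['C3=S'] -> C0=M] -> [M,I,I,I]
Op 4: C3 read [C3 read from I: others=['C0=M'] -> C3=S, others downsized to S] -> [S,I,I,S]
Op 5: C2 read [C2 read from I: others=['C0=S', 'C3=S'] -> C2=S, others downsized to S] -> [S,I,S,S]
Op 6: C3 read [C3 read: already in S, no change] -> [S,I,S,S]
Op 7: C3 write [C3 write: invalidate ['C0=S', 'C2=S'] -> C3=M] -> [I,I,I,M]
Op 8: C3 write [C3 write: already M (modified), no change] -> [I,I,I,M]
Op 9: C3 read [C3 read: already in M, no change] -> [I,I,I,M]
Op 10: C3 read [C3 read: already in M, no change] -> [I,I,I,M]

Answer: I I I M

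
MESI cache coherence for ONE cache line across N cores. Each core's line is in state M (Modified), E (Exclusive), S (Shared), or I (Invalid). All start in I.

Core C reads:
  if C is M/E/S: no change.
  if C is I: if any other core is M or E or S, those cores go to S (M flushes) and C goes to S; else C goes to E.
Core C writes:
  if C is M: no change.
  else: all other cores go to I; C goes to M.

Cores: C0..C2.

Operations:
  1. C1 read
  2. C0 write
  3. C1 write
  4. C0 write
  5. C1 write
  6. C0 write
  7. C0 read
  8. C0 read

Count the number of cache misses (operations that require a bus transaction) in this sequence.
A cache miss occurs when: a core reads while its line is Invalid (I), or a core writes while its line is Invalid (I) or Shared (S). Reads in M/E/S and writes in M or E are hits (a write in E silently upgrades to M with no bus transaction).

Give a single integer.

Op 1: C1 read [C1 read from I: no other sharers -> C1=E (exclusive)] -> [I,E,I] [MISS #1: read from I]
Op 2: C0 write [C0 write: invalidate ['C1=E'] -> C0=M] -> [M,I,I] [MISS #2: write from I]
Op 3: C1 write [C1 write: invalidate ['C0=M'] -> C1=M] -> [I,M,I] [MISS #3: write from I]
Op 4: C0 write [C0 write: invalidate ['C1=M'] -> C0=M] -> [M,I,I] [MISS #4: write from I]
Op 5: C1 write [C1 write: invalidate ['C0=M'] -> C1=M] -> [I,M,I] [MISS #5: write from I]
Op 6: C0 write [C0 write: invalidate ['C1=M'] -> C0=M] -> [M,I,I] [MISS #6: write from I]
Op 7: C0 read [C0 read: already in M, no change] -> [M,I,I] [hit: read from M]
Op 8: C0 read [C0 read: already in M, no change] -> [M,I,I] [hit: read from M]

Answer: 6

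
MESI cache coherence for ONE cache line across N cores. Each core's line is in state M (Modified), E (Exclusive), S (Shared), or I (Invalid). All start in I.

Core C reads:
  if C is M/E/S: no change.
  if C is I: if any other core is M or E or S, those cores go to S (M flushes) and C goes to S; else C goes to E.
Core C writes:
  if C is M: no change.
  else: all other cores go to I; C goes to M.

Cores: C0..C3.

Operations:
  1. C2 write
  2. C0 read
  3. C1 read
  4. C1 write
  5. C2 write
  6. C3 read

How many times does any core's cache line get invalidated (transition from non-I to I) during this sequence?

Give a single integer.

Op 1: C2 write [C2 write: invalidate none -> C2=M] -> [I,I,M,I] (invalidations this op: 0; running total: 0)
Op 2: C0 read [C0 read from I: others=['C2=M'] -> C0=S, others downsized to S] -> [S,I,S,I] (invalidations this op: 0; running total: 0)
Op 3: C1 read [C1 read from I: others=['C0=S', 'C2=S'] -> C1=S, others downsized to S] -> [S,S,S,I] (invalidations this op: 0; running total: 0)
Op 4: C1 write [C1 write: invalidate ['C0=S', 'C2=S'] -> C1=M] -> [I,M,I,I] (invalidations this op: 2; running total: 2)
Op 5: C2 write [C2 write: invalidate ['C1=M'] -> C2=M] -> [I,I,M,I] (invalidations this op: 1; running total: 3)
Op 6: C3 read [C3 read from I: others=['C2=M'] -> C3=S, others downsized to S] -> [I,I,S,S] (invalidations this op: 0; running total: 3)

Answer: 3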